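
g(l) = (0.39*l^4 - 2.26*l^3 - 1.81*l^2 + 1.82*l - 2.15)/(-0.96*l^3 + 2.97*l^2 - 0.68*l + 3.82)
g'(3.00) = -66.30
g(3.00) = -16.37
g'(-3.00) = -0.65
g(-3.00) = 1.17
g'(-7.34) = -0.47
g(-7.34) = 3.49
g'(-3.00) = -0.65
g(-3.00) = 1.17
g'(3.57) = -41.90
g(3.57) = 13.12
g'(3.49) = -74.46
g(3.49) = 17.59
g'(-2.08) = -0.78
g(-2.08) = 0.52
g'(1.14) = -1.21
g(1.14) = -0.93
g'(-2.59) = -0.70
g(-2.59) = 0.90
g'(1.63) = -2.02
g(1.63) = -1.71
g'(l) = (2.88*l^2 - 5.94*l + 0.68)*(0.39*l^4 - 2.26*l^3 - 1.81*l^2 + 1.82*l - 2.15)/(-0.96*l^3 + 2.97*l^2 - 0.68*l + 3.82)^2 + (1.56*l^3 - 6.78*l^2 - 3.62*l + 1.82)/(-0.96*l^3 + 2.97*l^2 - 0.68*l + 3.82) = (-0.3744*l^6 + 2.3166*l^5 - 9.2454*l^4 + 12.5272*l^3 - 36.2662*l^2 - 1.0574*l + 5.4904)/(0.9216*l^6 - 5.7024*l^5 + 10.1265*l^4 - 11.3736*l^3 + 23.1532*l^2 - 5.1952*l + 14.5924)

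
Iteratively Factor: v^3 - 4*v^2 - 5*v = (v - 5)*(v^2 + v) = v*(v - 5)*(v + 1)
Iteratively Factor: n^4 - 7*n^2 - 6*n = (n - 3)*(n^3 + 3*n^2 + 2*n) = (n - 3)*(n + 1)*(n^2 + 2*n) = (n - 3)*(n + 1)*(n + 2)*(n)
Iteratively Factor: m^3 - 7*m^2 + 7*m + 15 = (m - 5)*(m^2 - 2*m - 3) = (m - 5)*(m - 3)*(m + 1)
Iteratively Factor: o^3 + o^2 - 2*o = (o)*(o^2 + o - 2) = o*(o - 1)*(o + 2)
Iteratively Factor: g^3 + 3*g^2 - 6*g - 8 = (g + 4)*(g^2 - g - 2) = (g + 1)*(g + 4)*(g - 2)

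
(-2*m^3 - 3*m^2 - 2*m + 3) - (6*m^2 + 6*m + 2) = -2*m^3 - 9*m^2 - 8*m + 1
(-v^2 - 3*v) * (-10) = 10*v^2 + 30*v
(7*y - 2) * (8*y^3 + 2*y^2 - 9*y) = 56*y^4 - 2*y^3 - 67*y^2 + 18*y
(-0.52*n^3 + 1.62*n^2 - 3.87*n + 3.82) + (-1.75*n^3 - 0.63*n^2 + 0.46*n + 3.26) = -2.27*n^3 + 0.99*n^2 - 3.41*n + 7.08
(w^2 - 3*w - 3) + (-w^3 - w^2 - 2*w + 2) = -w^3 - 5*w - 1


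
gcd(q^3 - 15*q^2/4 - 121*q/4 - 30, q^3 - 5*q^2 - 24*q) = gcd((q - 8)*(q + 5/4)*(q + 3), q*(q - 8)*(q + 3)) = q^2 - 5*q - 24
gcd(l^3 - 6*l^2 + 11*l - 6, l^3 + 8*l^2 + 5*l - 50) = l - 2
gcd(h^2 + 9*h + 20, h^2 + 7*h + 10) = h + 5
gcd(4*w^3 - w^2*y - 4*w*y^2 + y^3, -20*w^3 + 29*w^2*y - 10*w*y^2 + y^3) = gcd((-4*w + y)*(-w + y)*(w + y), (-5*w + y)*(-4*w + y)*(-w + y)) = 4*w^2 - 5*w*y + y^2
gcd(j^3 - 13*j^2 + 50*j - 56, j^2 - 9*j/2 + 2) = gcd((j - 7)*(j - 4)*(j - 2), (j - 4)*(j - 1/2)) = j - 4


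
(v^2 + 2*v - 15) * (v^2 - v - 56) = v^4 + v^3 - 73*v^2 - 97*v + 840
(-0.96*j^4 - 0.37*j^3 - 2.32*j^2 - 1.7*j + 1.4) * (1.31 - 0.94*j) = 0.9024*j^5 - 0.9098*j^4 + 1.6961*j^3 - 1.4412*j^2 - 3.543*j + 1.834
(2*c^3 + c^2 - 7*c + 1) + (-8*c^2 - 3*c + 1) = 2*c^3 - 7*c^2 - 10*c + 2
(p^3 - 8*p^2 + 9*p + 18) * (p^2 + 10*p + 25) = p^5 + 2*p^4 - 46*p^3 - 92*p^2 + 405*p + 450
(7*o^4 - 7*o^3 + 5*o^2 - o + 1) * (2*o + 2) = 14*o^5 - 4*o^3 + 8*o^2 + 2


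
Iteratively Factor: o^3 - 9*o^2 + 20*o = (o - 5)*(o^2 - 4*o) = (o - 5)*(o - 4)*(o)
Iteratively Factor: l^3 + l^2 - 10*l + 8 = (l + 4)*(l^2 - 3*l + 2) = (l - 1)*(l + 4)*(l - 2)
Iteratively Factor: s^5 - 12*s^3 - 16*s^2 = (s + 2)*(s^4 - 2*s^3 - 8*s^2) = s*(s + 2)*(s^3 - 2*s^2 - 8*s) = s*(s - 4)*(s + 2)*(s^2 + 2*s) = s*(s - 4)*(s + 2)^2*(s)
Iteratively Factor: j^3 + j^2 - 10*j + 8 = (j - 2)*(j^2 + 3*j - 4) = (j - 2)*(j + 4)*(j - 1)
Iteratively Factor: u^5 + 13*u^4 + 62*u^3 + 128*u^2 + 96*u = (u + 2)*(u^4 + 11*u^3 + 40*u^2 + 48*u) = u*(u + 2)*(u^3 + 11*u^2 + 40*u + 48) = u*(u + 2)*(u + 4)*(u^2 + 7*u + 12) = u*(u + 2)*(u + 4)^2*(u + 3)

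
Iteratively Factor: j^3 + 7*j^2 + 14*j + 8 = (j + 1)*(j^2 + 6*j + 8) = (j + 1)*(j + 2)*(j + 4)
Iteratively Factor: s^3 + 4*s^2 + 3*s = (s)*(s^2 + 4*s + 3) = s*(s + 3)*(s + 1)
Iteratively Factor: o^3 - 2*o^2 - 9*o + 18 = (o + 3)*(o^2 - 5*o + 6) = (o - 3)*(o + 3)*(o - 2)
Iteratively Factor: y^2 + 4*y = (y + 4)*(y)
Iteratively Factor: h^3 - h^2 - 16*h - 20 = (h + 2)*(h^2 - 3*h - 10) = (h + 2)^2*(h - 5)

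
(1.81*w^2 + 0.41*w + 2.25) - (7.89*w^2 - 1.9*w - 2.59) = -6.08*w^2 + 2.31*w + 4.84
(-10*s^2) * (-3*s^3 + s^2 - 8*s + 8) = 30*s^5 - 10*s^4 + 80*s^3 - 80*s^2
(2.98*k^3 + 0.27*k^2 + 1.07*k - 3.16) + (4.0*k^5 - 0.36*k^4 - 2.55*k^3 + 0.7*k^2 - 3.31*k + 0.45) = 4.0*k^5 - 0.36*k^4 + 0.43*k^3 + 0.97*k^2 - 2.24*k - 2.71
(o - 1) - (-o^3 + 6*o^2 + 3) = o^3 - 6*o^2 + o - 4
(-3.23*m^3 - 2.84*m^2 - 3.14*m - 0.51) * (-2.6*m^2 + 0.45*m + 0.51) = 8.398*m^5 + 5.9305*m^4 + 5.2387*m^3 - 1.5354*m^2 - 1.8309*m - 0.2601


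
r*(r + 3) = r^2 + 3*r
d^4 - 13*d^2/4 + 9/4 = (d - 3/2)*(d - 1)*(d + 1)*(d + 3/2)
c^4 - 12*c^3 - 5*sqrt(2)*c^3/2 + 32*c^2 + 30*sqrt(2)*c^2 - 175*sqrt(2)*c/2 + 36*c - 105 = (c - 7)*(c - 5)*(c - 3*sqrt(2))*(c + sqrt(2)/2)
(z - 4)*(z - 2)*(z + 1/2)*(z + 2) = z^4 - 7*z^3/2 - 6*z^2 + 14*z + 8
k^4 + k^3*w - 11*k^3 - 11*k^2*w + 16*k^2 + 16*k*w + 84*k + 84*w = (k - 7)*(k - 6)*(k + 2)*(k + w)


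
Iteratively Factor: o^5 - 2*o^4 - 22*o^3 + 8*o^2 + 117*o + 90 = (o + 1)*(o^4 - 3*o^3 - 19*o^2 + 27*o + 90) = (o + 1)*(o + 2)*(o^3 - 5*o^2 - 9*o + 45) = (o + 1)*(o + 2)*(o + 3)*(o^2 - 8*o + 15) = (o - 3)*(o + 1)*(o + 2)*(o + 3)*(o - 5)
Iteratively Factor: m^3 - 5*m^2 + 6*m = (m - 2)*(m^2 - 3*m) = m*(m - 2)*(m - 3)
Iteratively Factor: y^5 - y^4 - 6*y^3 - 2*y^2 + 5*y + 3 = (y - 3)*(y^4 + 2*y^3 - 2*y - 1) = (y - 3)*(y - 1)*(y^3 + 3*y^2 + 3*y + 1) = (y - 3)*(y - 1)*(y + 1)*(y^2 + 2*y + 1) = (y - 3)*(y - 1)*(y + 1)^2*(y + 1)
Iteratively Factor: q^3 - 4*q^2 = (q - 4)*(q^2) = q*(q - 4)*(q)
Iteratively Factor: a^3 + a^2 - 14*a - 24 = (a - 4)*(a^2 + 5*a + 6) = (a - 4)*(a + 2)*(a + 3)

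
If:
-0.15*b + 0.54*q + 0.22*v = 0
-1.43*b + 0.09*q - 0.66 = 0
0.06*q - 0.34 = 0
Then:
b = -0.10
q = 5.67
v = -13.98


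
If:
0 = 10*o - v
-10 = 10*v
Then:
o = -1/10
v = -1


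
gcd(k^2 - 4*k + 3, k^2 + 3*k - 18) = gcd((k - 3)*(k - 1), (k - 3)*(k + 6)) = k - 3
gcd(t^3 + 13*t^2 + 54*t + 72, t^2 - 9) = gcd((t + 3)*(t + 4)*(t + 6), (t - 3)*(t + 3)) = t + 3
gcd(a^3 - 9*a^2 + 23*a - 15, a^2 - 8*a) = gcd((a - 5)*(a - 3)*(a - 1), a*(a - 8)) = 1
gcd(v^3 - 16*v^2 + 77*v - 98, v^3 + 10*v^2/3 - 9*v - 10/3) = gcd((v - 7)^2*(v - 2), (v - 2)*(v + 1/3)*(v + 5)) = v - 2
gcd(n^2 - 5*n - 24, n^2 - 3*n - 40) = n - 8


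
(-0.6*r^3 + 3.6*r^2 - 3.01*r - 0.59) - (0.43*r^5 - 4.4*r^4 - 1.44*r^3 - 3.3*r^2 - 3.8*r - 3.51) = -0.43*r^5 + 4.4*r^4 + 0.84*r^3 + 6.9*r^2 + 0.79*r + 2.92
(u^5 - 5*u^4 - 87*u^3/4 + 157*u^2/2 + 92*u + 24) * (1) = u^5 - 5*u^4 - 87*u^3/4 + 157*u^2/2 + 92*u + 24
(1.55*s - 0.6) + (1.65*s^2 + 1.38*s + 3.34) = 1.65*s^2 + 2.93*s + 2.74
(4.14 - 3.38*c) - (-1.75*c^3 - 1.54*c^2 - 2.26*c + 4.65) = 1.75*c^3 + 1.54*c^2 - 1.12*c - 0.510000000000001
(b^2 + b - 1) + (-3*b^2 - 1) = -2*b^2 + b - 2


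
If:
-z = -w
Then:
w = z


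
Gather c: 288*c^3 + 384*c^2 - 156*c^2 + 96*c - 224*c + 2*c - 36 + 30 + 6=288*c^3 + 228*c^2 - 126*c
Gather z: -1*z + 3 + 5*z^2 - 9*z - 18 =5*z^2 - 10*z - 15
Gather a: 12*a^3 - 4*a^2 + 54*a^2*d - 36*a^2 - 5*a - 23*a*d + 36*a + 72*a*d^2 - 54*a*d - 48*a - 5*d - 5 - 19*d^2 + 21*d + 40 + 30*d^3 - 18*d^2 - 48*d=12*a^3 + a^2*(54*d - 40) + a*(72*d^2 - 77*d - 17) + 30*d^3 - 37*d^2 - 32*d + 35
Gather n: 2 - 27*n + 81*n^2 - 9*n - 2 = 81*n^2 - 36*n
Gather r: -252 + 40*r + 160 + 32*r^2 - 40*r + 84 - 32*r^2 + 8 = 0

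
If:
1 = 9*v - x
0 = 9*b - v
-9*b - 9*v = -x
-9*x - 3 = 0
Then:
No Solution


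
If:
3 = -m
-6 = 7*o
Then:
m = -3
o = -6/7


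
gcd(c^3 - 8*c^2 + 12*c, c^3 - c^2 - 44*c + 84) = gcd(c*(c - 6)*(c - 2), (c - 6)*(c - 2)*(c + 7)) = c^2 - 8*c + 12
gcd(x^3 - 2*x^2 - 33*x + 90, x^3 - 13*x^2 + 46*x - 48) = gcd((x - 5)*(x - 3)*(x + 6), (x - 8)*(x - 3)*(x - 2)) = x - 3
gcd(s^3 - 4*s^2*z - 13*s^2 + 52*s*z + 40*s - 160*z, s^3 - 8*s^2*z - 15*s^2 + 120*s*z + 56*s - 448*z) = s - 8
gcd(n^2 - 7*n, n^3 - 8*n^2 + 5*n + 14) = n - 7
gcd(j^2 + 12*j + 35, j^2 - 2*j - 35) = j + 5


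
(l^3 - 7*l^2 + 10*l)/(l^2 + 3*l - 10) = l*(l - 5)/(l + 5)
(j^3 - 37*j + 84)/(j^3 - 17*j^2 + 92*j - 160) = (j^2 + 4*j - 21)/(j^2 - 13*j + 40)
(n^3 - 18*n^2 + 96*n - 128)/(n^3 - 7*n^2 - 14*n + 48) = (n - 8)/(n + 3)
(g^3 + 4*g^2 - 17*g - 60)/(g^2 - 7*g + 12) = (g^2 + 8*g + 15)/(g - 3)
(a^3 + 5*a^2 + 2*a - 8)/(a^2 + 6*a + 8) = a - 1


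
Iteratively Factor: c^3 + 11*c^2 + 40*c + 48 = (c + 3)*(c^2 + 8*c + 16) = (c + 3)*(c + 4)*(c + 4)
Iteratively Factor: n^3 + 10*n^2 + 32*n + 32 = (n + 4)*(n^2 + 6*n + 8) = (n + 2)*(n + 4)*(n + 4)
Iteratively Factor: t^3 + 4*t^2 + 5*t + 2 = (t + 2)*(t^2 + 2*t + 1) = (t + 1)*(t + 2)*(t + 1)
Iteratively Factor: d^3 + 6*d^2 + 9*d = (d)*(d^2 + 6*d + 9) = d*(d + 3)*(d + 3)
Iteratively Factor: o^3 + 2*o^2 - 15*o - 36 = (o - 4)*(o^2 + 6*o + 9) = (o - 4)*(o + 3)*(o + 3)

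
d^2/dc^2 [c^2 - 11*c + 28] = 2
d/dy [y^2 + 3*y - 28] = 2*y + 3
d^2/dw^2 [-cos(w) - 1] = cos(w)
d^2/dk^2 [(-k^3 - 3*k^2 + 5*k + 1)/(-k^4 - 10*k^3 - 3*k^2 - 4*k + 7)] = 2*(k^9 + 9*k^8 + 51*k^7 - 177*k^6 - 1803*k^5 - 705*k^4 + 1028*k^3 - 2184*k^2 - 414*k - 30)/(k^12 + 30*k^11 + 309*k^10 + 1192*k^9 + 1146*k^8 + 1122*k^7 - 1431*k^6 - 840*k^5 - 1578*k^4 + 1030*k^3 + 105*k^2 + 588*k - 343)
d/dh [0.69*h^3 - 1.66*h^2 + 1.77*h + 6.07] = 2.07*h^2 - 3.32*h + 1.77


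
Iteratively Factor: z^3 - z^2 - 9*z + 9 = (z - 3)*(z^2 + 2*z - 3) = (z - 3)*(z + 3)*(z - 1)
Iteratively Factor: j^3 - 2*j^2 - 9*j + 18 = (j - 3)*(j^2 + j - 6) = (j - 3)*(j + 3)*(j - 2)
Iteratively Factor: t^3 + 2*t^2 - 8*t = (t)*(t^2 + 2*t - 8) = t*(t + 4)*(t - 2)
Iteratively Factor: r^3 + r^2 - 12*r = (r + 4)*(r^2 - 3*r) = r*(r + 4)*(r - 3)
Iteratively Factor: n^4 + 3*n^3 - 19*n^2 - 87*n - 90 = (n + 3)*(n^3 - 19*n - 30) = (n + 3)^2*(n^2 - 3*n - 10) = (n - 5)*(n + 3)^2*(n + 2)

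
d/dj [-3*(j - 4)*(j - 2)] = 18 - 6*j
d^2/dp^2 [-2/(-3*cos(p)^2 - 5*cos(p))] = 2*(-9*(1 - cos(2*p))^2 + 225*cos(p)/4 - 43*cos(2*p)/2 - 45*cos(3*p)/4 + 129/2)/((3*cos(p) + 5)^3*cos(p)^3)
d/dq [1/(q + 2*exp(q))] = (-2*exp(q) - 1)/(q + 2*exp(q))^2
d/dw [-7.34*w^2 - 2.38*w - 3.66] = -14.68*w - 2.38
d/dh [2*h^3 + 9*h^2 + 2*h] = 6*h^2 + 18*h + 2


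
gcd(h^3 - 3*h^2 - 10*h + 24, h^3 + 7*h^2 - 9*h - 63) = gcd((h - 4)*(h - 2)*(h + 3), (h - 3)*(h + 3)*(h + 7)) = h + 3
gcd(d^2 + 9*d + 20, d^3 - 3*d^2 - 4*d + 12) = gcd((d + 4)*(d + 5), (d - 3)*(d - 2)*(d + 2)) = 1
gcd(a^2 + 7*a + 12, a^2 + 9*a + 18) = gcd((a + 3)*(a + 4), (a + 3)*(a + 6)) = a + 3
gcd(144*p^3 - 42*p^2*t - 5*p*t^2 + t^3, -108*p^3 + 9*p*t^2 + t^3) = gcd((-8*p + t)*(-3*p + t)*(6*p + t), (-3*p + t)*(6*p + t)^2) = 18*p^2 - 3*p*t - t^2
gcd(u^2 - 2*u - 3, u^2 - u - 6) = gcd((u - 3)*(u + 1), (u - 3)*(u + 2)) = u - 3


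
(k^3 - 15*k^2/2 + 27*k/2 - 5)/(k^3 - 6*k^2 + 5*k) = (k^2 - 5*k/2 + 1)/(k*(k - 1))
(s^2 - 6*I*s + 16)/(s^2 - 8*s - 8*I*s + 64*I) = (s + 2*I)/(s - 8)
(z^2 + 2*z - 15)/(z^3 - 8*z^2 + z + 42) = (z + 5)/(z^2 - 5*z - 14)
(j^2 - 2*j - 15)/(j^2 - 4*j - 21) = (j - 5)/(j - 7)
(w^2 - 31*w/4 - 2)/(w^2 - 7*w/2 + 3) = (4*w^2 - 31*w - 8)/(2*(2*w^2 - 7*w + 6))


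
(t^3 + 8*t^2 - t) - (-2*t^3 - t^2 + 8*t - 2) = 3*t^3 + 9*t^2 - 9*t + 2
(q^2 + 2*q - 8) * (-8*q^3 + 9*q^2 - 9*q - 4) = -8*q^5 - 7*q^4 + 73*q^3 - 94*q^2 + 64*q + 32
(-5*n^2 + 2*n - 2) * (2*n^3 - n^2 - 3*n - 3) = -10*n^5 + 9*n^4 + 9*n^3 + 11*n^2 + 6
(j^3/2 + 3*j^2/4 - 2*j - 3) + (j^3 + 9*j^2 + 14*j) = 3*j^3/2 + 39*j^2/4 + 12*j - 3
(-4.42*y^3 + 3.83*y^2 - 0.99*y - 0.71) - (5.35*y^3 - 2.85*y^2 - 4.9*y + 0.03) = -9.77*y^3 + 6.68*y^2 + 3.91*y - 0.74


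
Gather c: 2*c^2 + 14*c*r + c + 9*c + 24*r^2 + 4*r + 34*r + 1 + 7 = 2*c^2 + c*(14*r + 10) + 24*r^2 + 38*r + 8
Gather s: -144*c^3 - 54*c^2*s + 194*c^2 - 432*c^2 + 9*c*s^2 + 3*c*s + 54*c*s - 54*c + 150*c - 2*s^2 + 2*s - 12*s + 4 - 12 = -144*c^3 - 238*c^2 + 96*c + s^2*(9*c - 2) + s*(-54*c^2 + 57*c - 10) - 8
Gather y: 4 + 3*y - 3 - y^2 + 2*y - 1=-y^2 + 5*y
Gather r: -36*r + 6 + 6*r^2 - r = 6*r^2 - 37*r + 6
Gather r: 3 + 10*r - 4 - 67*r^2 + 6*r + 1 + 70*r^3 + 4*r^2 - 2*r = 70*r^3 - 63*r^2 + 14*r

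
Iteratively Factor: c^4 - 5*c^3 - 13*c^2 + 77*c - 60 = (c - 5)*(c^3 - 13*c + 12) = (c - 5)*(c - 3)*(c^2 + 3*c - 4) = (c - 5)*(c - 3)*(c + 4)*(c - 1)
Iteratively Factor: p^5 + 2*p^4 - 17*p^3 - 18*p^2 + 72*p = (p + 4)*(p^4 - 2*p^3 - 9*p^2 + 18*p) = (p - 2)*(p + 4)*(p^3 - 9*p) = p*(p - 2)*(p + 4)*(p^2 - 9) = p*(p - 2)*(p + 3)*(p + 4)*(p - 3)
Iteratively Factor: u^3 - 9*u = (u + 3)*(u^2 - 3*u) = (u - 3)*(u + 3)*(u)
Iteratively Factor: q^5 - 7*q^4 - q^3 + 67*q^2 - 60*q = (q - 4)*(q^4 - 3*q^3 - 13*q^2 + 15*q) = (q - 4)*(q + 3)*(q^3 - 6*q^2 + 5*q) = (q - 4)*(q - 1)*(q + 3)*(q^2 - 5*q) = (q - 5)*(q - 4)*(q - 1)*(q + 3)*(q)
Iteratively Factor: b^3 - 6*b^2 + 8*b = (b - 2)*(b^2 - 4*b) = b*(b - 2)*(b - 4)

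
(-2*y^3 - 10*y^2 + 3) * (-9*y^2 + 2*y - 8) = 18*y^5 + 86*y^4 - 4*y^3 + 53*y^2 + 6*y - 24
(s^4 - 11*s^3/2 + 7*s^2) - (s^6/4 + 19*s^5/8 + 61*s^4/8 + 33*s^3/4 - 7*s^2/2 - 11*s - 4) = -s^6/4 - 19*s^5/8 - 53*s^4/8 - 55*s^3/4 + 21*s^2/2 + 11*s + 4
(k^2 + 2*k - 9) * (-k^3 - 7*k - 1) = -k^5 - 2*k^4 + 2*k^3 - 15*k^2 + 61*k + 9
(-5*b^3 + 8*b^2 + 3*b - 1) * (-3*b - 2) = 15*b^4 - 14*b^3 - 25*b^2 - 3*b + 2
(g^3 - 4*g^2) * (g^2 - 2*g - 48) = g^5 - 6*g^4 - 40*g^3 + 192*g^2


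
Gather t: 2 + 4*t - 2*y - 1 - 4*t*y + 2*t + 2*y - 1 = t*(6 - 4*y)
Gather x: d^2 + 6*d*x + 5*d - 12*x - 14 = d^2 + 5*d + x*(6*d - 12) - 14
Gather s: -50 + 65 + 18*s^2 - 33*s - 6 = 18*s^2 - 33*s + 9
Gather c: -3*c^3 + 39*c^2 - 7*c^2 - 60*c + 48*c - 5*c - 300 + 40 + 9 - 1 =-3*c^3 + 32*c^2 - 17*c - 252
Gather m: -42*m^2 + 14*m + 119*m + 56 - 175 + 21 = -42*m^2 + 133*m - 98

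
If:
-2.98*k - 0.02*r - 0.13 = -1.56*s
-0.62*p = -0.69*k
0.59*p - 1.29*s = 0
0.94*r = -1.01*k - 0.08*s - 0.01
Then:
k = -0.06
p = -0.07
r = 0.06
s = -0.03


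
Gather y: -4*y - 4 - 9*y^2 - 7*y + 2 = -9*y^2 - 11*y - 2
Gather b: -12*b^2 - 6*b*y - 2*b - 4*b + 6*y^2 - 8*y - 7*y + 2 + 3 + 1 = -12*b^2 + b*(-6*y - 6) + 6*y^2 - 15*y + 6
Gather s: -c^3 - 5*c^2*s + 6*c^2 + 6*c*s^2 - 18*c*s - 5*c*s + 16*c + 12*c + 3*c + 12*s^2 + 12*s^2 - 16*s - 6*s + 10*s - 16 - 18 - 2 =-c^3 + 6*c^2 + 31*c + s^2*(6*c + 24) + s*(-5*c^2 - 23*c - 12) - 36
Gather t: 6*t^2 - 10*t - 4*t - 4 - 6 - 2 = 6*t^2 - 14*t - 12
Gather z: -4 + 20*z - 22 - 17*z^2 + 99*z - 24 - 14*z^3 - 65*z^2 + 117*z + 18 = -14*z^3 - 82*z^2 + 236*z - 32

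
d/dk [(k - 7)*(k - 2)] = 2*k - 9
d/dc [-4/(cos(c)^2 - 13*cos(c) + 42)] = 4*(13 - 2*cos(c))*sin(c)/(cos(c)^2 - 13*cos(c) + 42)^2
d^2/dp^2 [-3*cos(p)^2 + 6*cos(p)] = -6*cos(p) + 6*cos(2*p)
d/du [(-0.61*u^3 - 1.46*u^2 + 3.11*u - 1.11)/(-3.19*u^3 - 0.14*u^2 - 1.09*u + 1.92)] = (-4.572*u^4 + 21.1716*u^3 - 12.1095*u^2 - 5.9172*u + 4.7613)/(10.1761*u^6 + 0.8932*u^5 + 6.9738*u^4 - 11.9444*u^3 + 0.6505*u^2 - 4.1856*u + 3.6864)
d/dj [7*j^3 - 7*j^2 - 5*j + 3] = 21*j^2 - 14*j - 5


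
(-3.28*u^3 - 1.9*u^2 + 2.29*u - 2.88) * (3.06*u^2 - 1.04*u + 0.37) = -10.0368*u^5 - 2.4028*u^4 + 7.7698*u^3 - 11.8974*u^2 + 3.8425*u - 1.0656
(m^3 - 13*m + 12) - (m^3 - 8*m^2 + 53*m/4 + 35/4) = 8*m^2 - 105*m/4 + 13/4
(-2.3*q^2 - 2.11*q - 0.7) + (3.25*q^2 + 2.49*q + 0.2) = 0.95*q^2 + 0.38*q - 0.5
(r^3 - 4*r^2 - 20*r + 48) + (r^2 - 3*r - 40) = r^3 - 3*r^2 - 23*r + 8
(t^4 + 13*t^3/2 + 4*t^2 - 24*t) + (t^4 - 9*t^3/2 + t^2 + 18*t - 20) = 2*t^4 + 2*t^3 + 5*t^2 - 6*t - 20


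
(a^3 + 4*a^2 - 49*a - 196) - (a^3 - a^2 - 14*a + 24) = 5*a^2 - 35*a - 220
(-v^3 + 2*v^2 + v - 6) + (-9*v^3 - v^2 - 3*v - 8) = -10*v^3 + v^2 - 2*v - 14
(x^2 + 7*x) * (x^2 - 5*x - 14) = x^4 + 2*x^3 - 49*x^2 - 98*x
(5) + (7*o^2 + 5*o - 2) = 7*o^2 + 5*o + 3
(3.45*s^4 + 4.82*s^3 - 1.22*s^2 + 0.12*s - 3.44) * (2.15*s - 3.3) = 7.4175*s^5 - 1.022*s^4 - 18.529*s^3 + 4.284*s^2 - 7.792*s + 11.352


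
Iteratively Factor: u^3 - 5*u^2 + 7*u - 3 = (u - 3)*(u^2 - 2*u + 1) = (u - 3)*(u - 1)*(u - 1)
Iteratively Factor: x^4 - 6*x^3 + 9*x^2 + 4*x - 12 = (x - 3)*(x^3 - 3*x^2 + 4) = (x - 3)*(x - 2)*(x^2 - x - 2) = (x - 3)*(x - 2)^2*(x + 1)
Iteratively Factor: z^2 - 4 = (z - 2)*(z + 2)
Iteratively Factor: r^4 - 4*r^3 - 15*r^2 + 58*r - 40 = (r - 5)*(r^3 + r^2 - 10*r + 8) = (r - 5)*(r + 4)*(r^2 - 3*r + 2) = (r - 5)*(r - 1)*(r + 4)*(r - 2)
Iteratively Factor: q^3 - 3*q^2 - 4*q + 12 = (q - 3)*(q^2 - 4) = (q - 3)*(q - 2)*(q + 2)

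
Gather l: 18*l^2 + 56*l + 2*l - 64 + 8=18*l^2 + 58*l - 56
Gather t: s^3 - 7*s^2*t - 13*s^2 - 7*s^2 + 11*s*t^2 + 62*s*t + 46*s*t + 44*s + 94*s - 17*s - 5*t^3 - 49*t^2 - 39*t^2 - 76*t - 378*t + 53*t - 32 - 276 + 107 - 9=s^3 - 20*s^2 + 121*s - 5*t^3 + t^2*(11*s - 88) + t*(-7*s^2 + 108*s - 401) - 210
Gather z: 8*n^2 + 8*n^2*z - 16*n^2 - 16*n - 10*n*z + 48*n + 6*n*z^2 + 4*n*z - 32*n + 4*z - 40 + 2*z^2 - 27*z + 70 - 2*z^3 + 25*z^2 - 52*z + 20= -8*n^2 - 2*z^3 + z^2*(6*n + 27) + z*(8*n^2 - 6*n - 75) + 50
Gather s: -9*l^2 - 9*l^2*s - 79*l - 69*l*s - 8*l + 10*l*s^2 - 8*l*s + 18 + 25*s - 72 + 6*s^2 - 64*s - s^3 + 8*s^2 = -9*l^2 - 87*l - s^3 + s^2*(10*l + 14) + s*(-9*l^2 - 77*l - 39) - 54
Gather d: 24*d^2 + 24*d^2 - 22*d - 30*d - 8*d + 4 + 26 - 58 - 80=48*d^2 - 60*d - 108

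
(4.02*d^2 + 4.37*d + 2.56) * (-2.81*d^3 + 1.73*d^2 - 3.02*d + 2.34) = -11.2962*d^5 - 5.3251*d^4 - 11.7739*d^3 + 0.638199999999999*d^2 + 2.4946*d + 5.9904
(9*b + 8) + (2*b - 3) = 11*b + 5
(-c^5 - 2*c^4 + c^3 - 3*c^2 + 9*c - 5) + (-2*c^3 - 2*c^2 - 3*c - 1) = -c^5 - 2*c^4 - c^3 - 5*c^2 + 6*c - 6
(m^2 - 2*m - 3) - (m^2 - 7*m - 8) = 5*m + 5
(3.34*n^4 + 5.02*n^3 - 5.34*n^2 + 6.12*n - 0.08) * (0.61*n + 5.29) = 2.0374*n^5 + 20.7308*n^4 + 23.2984*n^3 - 24.5154*n^2 + 32.326*n - 0.4232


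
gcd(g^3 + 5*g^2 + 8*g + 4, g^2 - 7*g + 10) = 1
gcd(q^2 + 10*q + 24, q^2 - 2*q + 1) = 1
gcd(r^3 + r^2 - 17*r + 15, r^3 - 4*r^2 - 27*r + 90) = r^2 + 2*r - 15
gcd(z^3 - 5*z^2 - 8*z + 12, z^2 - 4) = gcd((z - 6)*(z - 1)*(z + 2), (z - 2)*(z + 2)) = z + 2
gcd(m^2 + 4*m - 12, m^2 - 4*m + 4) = m - 2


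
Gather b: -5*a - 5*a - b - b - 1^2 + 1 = -10*a - 2*b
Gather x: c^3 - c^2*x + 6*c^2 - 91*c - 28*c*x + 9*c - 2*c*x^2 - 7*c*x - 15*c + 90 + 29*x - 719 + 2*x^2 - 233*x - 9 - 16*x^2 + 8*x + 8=c^3 + 6*c^2 - 97*c + x^2*(-2*c - 14) + x*(-c^2 - 35*c - 196) - 630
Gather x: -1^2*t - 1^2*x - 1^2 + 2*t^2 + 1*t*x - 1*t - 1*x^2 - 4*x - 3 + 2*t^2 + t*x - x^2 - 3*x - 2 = 4*t^2 - 2*t - 2*x^2 + x*(2*t - 8) - 6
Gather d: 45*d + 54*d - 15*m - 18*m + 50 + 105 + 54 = 99*d - 33*m + 209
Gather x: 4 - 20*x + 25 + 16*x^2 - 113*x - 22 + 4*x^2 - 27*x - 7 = 20*x^2 - 160*x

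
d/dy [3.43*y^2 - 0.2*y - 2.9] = 6.86*y - 0.2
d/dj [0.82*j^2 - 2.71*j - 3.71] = 1.64*j - 2.71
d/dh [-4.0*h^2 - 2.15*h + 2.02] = -8.0*h - 2.15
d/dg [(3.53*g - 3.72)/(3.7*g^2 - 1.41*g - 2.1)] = (-13.061*g^2 + 27.528*g - 12.6582)/(13.69*g^4 - 10.434*g^3 - 13.5519*g^2 + 5.922*g + 4.41)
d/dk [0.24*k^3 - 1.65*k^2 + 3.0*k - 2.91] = 0.72*k^2 - 3.3*k + 3.0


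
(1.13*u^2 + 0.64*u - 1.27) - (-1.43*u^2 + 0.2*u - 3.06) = 2.56*u^2 + 0.44*u + 1.79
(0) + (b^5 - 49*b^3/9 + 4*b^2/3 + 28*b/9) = b^5 - 49*b^3/9 + 4*b^2/3 + 28*b/9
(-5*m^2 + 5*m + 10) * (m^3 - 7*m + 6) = -5*m^5 + 5*m^4 + 45*m^3 - 65*m^2 - 40*m + 60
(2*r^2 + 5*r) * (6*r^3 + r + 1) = 12*r^5 + 30*r^4 + 2*r^3 + 7*r^2 + 5*r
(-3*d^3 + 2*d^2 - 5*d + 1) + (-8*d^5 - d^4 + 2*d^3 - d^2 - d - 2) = -8*d^5 - d^4 - d^3 + d^2 - 6*d - 1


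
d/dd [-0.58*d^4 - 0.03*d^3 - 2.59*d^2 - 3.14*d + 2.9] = -2.32*d^3 - 0.09*d^2 - 5.18*d - 3.14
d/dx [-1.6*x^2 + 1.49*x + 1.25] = 1.49 - 3.2*x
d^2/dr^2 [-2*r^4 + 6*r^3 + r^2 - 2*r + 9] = -24*r^2 + 36*r + 2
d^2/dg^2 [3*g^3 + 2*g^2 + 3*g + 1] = 18*g + 4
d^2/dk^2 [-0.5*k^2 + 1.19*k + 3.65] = -1.00000000000000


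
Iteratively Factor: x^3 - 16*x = (x)*(x^2 - 16) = x*(x + 4)*(x - 4)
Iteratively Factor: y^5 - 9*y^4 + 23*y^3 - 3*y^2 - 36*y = (y - 3)*(y^4 - 6*y^3 + 5*y^2 + 12*y) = (y - 3)^2*(y^3 - 3*y^2 - 4*y) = (y - 3)^2*(y + 1)*(y^2 - 4*y) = y*(y - 3)^2*(y + 1)*(y - 4)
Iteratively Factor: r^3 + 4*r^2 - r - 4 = (r + 1)*(r^2 + 3*r - 4) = (r + 1)*(r + 4)*(r - 1)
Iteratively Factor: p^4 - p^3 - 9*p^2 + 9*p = (p + 3)*(p^3 - 4*p^2 + 3*p) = p*(p + 3)*(p^2 - 4*p + 3) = p*(p - 1)*(p + 3)*(p - 3)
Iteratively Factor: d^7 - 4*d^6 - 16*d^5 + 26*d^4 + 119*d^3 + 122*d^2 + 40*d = (d + 2)*(d^6 - 6*d^5 - 4*d^4 + 34*d^3 + 51*d^2 + 20*d) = (d + 1)*(d + 2)*(d^5 - 7*d^4 + 3*d^3 + 31*d^2 + 20*d) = (d - 5)*(d + 1)*(d + 2)*(d^4 - 2*d^3 - 7*d^2 - 4*d) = (d - 5)*(d - 4)*(d + 1)*(d + 2)*(d^3 + 2*d^2 + d) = (d - 5)*(d - 4)*(d + 1)^2*(d + 2)*(d^2 + d) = d*(d - 5)*(d - 4)*(d + 1)^2*(d + 2)*(d + 1)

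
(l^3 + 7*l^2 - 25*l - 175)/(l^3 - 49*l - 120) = (l^2 + 2*l - 35)/(l^2 - 5*l - 24)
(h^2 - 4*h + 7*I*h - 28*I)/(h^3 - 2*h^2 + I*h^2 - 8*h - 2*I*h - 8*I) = (h + 7*I)/(h^2 + h*(2 + I) + 2*I)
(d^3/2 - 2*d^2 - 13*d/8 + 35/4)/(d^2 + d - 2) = (4*d^2 - 24*d + 35)/(8*(d - 1))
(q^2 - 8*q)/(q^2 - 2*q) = (q - 8)/(q - 2)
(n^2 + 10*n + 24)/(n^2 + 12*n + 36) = (n + 4)/(n + 6)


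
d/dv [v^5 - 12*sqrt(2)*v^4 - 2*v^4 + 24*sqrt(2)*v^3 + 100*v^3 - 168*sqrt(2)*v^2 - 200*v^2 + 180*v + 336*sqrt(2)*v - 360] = 5*v^4 - 48*sqrt(2)*v^3 - 8*v^3 + 72*sqrt(2)*v^2 + 300*v^2 - 336*sqrt(2)*v - 400*v + 180 + 336*sqrt(2)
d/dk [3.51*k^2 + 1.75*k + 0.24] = 7.02*k + 1.75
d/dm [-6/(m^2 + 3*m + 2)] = 6*(2*m + 3)/(m^2 + 3*m + 2)^2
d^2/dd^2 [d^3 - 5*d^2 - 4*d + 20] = 6*d - 10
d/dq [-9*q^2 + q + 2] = 1 - 18*q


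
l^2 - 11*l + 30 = (l - 6)*(l - 5)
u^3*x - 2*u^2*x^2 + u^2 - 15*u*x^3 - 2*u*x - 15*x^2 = (u - 5*x)*(u + 3*x)*(u*x + 1)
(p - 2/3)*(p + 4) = p^2 + 10*p/3 - 8/3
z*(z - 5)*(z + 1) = z^3 - 4*z^2 - 5*z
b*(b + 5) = b^2 + 5*b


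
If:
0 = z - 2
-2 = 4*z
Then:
No Solution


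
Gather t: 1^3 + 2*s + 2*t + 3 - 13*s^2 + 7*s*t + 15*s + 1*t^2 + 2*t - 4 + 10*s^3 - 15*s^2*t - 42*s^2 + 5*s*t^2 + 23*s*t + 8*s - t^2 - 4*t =10*s^3 - 55*s^2 + 5*s*t^2 + 25*s + t*(-15*s^2 + 30*s)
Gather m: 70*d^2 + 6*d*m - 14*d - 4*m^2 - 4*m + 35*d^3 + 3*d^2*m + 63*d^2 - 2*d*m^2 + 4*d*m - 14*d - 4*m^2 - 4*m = 35*d^3 + 133*d^2 - 28*d + m^2*(-2*d - 8) + m*(3*d^2 + 10*d - 8)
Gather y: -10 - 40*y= -40*y - 10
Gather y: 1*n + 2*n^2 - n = 2*n^2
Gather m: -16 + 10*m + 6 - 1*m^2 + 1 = -m^2 + 10*m - 9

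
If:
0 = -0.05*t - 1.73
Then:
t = -34.60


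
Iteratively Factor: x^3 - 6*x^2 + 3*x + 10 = (x - 2)*(x^2 - 4*x - 5) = (x - 5)*(x - 2)*(x + 1)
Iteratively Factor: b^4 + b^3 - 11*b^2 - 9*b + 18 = (b - 3)*(b^3 + 4*b^2 + b - 6) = (b - 3)*(b + 2)*(b^2 + 2*b - 3) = (b - 3)*(b - 1)*(b + 2)*(b + 3)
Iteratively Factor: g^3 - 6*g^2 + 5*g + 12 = (g - 3)*(g^2 - 3*g - 4) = (g - 3)*(g + 1)*(g - 4)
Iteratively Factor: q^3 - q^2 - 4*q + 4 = (q + 2)*(q^2 - 3*q + 2) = (q - 2)*(q + 2)*(q - 1)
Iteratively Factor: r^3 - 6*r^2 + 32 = (r + 2)*(r^2 - 8*r + 16) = (r - 4)*(r + 2)*(r - 4)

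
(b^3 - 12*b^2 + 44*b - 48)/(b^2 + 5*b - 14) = (b^2 - 10*b + 24)/(b + 7)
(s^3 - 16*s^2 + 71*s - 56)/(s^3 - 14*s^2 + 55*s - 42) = (s - 8)/(s - 6)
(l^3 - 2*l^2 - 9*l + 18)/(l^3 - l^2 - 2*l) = (l^2 - 9)/(l*(l + 1))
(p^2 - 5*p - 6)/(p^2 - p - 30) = (p + 1)/(p + 5)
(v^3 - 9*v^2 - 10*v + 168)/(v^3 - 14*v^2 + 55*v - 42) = (v + 4)/(v - 1)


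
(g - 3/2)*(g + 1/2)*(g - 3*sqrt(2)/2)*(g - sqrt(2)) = g^4 - 5*sqrt(2)*g^3/2 - g^3 + 9*g^2/4 + 5*sqrt(2)*g^2/2 - 3*g + 15*sqrt(2)*g/8 - 9/4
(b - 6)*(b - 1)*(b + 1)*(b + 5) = b^4 - b^3 - 31*b^2 + b + 30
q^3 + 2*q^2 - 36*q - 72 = (q - 6)*(q + 2)*(q + 6)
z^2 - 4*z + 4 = (z - 2)^2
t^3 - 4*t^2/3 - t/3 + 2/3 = (t - 1)^2*(t + 2/3)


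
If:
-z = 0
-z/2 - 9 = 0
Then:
No Solution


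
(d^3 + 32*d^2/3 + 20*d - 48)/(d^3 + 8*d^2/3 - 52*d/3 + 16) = (d + 6)/(d - 2)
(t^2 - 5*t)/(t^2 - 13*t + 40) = t/(t - 8)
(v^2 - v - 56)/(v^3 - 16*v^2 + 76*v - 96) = (v + 7)/(v^2 - 8*v + 12)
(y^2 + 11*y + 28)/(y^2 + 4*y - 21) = (y + 4)/(y - 3)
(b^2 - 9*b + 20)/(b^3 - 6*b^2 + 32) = (b - 5)/(b^2 - 2*b - 8)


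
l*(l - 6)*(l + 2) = l^3 - 4*l^2 - 12*l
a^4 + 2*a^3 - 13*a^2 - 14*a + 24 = (a - 3)*(a - 1)*(a + 2)*(a + 4)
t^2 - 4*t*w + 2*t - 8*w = (t + 2)*(t - 4*w)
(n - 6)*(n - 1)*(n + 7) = n^3 - 43*n + 42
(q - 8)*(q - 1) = q^2 - 9*q + 8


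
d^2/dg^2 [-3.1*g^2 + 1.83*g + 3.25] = -6.20000000000000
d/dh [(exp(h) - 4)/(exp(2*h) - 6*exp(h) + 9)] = (5 - exp(h))*exp(h)/(exp(3*h) - 9*exp(2*h) + 27*exp(h) - 27)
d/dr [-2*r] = -2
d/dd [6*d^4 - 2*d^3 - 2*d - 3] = 24*d^3 - 6*d^2 - 2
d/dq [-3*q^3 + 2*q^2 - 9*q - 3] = -9*q^2 + 4*q - 9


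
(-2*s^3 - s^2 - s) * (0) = 0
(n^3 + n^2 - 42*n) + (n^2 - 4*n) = n^3 + 2*n^2 - 46*n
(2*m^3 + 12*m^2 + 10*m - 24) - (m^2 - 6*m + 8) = 2*m^3 + 11*m^2 + 16*m - 32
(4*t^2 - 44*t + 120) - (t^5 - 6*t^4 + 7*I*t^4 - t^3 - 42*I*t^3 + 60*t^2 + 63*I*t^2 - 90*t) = -t^5 + 6*t^4 - 7*I*t^4 + t^3 + 42*I*t^3 - 56*t^2 - 63*I*t^2 + 46*t + 120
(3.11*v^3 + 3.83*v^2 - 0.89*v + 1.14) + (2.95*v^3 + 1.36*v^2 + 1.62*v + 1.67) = 6.06*v^3 + 5.19*v^2 + 0.73*v + 2.81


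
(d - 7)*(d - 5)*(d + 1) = d^3 - 11*d^2 + 23*d + 35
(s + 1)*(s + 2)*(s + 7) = s^3 + 10*s^2 + 23*s + 14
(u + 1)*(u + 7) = u^2 + 8*u + 7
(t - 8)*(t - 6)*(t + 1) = t^3 - 13*t^2 + 34*t + 48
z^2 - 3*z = z*(z - 3)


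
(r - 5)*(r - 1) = r^2 - 6*r + 5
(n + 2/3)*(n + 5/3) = n^2 + 7*n/3 + 10/9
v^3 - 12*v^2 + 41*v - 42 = (v - 7)*(v - 3)*(v - 2)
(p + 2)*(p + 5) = p^2 + 7*p + 10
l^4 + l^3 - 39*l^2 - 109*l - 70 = (l - 7)*(l + 1)*(l + 2)*(l + 5)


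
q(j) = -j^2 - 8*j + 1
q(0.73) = -5.37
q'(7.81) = -23.62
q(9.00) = -152.00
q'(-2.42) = -3.16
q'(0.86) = -9.72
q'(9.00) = -26.00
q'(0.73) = -9.46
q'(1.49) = -10.98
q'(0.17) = -8.34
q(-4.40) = 16.84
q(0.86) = -6.62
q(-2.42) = 14.50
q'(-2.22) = -3.56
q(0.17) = -0.39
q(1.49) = -13.14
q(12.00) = -239.00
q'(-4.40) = 0.80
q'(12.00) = -32.00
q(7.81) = -122.48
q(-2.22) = 13.83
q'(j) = -2*j - 8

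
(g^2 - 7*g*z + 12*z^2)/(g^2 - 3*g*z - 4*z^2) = (g - 3*z)/(g + z)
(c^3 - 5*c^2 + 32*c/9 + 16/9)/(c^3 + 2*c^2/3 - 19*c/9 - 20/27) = 3*(c - 4)/(3*c + 5)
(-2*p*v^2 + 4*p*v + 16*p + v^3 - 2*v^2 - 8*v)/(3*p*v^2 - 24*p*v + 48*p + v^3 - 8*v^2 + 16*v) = (-2*p*v - 4*p + v^2 + 2*v)/(3*p*v - 12*p + v^2 - 4*v)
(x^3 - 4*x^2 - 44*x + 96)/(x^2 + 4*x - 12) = x - 8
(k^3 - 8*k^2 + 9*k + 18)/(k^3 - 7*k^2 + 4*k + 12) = (k - 3)/(k - 2)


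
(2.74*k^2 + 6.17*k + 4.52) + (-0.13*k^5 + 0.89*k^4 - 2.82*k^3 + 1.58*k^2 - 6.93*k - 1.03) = -0.13*k^5 + 0.89*k^4 - 2.82*k^3 + 4.32*k^2 - 0.76*k + 3.49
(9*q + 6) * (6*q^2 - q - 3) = 54*q^3 + 27*q^2 - 33*q - 18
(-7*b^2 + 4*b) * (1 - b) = 7*b^3 - 11*b^2 + 4*b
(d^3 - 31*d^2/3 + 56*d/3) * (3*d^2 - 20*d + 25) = 3*d^5 - 51*d^4 + 863*d^3/3 - 1895*d^2/3 + 1400*d/3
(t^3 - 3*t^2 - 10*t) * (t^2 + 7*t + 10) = t^5 + 4*t^4 - 21*t^3 - 100*t^2 - 100*t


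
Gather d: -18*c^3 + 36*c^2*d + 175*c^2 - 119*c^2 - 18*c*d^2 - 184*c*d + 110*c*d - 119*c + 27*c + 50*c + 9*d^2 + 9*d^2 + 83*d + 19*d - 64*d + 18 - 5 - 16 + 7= -18*c^3 + 56*c^2 - 42*c + d^2*(18 - 18*c) + d*(36*c^2 - 74*c + 38) + 4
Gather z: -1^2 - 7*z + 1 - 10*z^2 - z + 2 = -10*z^2 - 8*z + 2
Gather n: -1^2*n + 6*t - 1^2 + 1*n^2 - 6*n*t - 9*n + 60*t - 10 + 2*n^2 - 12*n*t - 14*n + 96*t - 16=3*n^2 + n*(-18*t - 24) + 162*t - 27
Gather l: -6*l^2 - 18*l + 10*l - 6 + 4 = -6*l^2 - 8*l - 2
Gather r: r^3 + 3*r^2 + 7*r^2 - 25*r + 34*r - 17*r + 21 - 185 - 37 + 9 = r^3 + 10*r^2 - 8*r - 192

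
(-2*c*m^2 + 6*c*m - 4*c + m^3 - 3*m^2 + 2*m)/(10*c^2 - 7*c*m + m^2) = (-m^2 + 3*m - 2)/(5*c - m)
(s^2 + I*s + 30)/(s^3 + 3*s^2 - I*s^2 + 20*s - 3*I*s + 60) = (s + 6*I)/(s^2 + s*(3 + 4*I) + 12*I)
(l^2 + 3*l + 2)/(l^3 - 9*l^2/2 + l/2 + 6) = 2*(l + 2)/(2*l^2 - 11*l + 12)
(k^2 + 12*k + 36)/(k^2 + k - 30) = (k + 6)/(k - 5)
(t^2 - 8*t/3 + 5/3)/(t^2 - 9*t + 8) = (t - 5/3)/(t - 8)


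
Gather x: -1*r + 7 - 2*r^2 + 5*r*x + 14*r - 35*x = -2*r^2 + 13*r + x*(5*r - 35) + 7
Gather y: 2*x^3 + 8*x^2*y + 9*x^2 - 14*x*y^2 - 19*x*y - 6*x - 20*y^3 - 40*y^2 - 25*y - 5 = 2*x^3 + 9*x^2 - 6*x - 20*y^3 + y^2*(-14*x - 40) + y*(8*x^2 - 19*x - 25) - 5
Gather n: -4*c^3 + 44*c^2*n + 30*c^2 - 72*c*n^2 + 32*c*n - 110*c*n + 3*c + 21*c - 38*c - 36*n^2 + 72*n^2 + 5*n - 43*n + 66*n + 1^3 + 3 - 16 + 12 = -4*c^3 + 30*c^2 - 14*c + n^2*(36 - 72*c) + n*(44*c^2 - 78*c + 28)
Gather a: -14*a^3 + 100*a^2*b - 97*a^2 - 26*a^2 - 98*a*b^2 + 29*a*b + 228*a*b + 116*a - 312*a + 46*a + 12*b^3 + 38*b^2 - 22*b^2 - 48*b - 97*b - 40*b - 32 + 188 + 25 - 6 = -14*a^3 + a^2*(100*b - 123) + a*(-98*b^2 + 257*b - 150) + 12*b^3 + 16*b^2 - 185*b + 175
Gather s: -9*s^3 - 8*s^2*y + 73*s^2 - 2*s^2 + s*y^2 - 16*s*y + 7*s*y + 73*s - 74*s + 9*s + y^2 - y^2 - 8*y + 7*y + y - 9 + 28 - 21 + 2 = -9*s^3 + s^2*(71 - 8*y) + s*(y^2 - 9*y + 8)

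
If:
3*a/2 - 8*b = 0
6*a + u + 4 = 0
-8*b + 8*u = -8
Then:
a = -16/33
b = -1/11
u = -12/11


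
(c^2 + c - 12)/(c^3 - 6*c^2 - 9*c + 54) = (c + 4)/(c^2 - 3*c - 18)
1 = 1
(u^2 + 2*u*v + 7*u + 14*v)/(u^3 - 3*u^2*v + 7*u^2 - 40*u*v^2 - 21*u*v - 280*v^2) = (u + 2*v)/(u^2 - 3*u*v - 40*v^2)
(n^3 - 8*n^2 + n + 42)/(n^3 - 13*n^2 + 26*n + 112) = (n - 3)/(n - 8)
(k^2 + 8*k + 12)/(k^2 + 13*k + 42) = (k + 2)/(k + 7)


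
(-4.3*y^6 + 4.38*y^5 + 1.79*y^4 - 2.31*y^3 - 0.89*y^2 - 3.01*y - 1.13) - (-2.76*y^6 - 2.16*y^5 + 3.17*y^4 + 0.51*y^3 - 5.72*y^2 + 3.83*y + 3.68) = -1.54*y^6 + 6.54*y^5 - 1.38*y^4 - 2.82*y^3 + 4.83*y^2 - 6.84*y - 4.81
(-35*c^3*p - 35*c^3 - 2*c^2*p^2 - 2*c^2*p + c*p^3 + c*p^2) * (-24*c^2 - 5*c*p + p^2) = 840*c^5*p + 840*c^5 + 223*c^4*p^2 + 223*c^4*p - 49*c^3*p^3 - 49*c^3*p^2 - 7*c^2*p^4 - 7*c^2*p^3 + c*p^5 + c*p^4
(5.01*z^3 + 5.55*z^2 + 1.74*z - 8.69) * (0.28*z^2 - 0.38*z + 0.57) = 1.4028*z^5 - 0.3498*z^4 + 1.2339*z^3 + 0.0690999999999993*z^2 + 4.294*z - 4.9533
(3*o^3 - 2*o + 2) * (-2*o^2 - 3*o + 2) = -6*o^5 - 9*o^4 + 10*o^3 + 2*o^2 - 10*o + 4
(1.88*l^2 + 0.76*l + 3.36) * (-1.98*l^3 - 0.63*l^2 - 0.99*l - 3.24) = -3.7224*l^5 - 2.6892*l^4 - 8.9928*l^3 - 8.9604*l^2 - 5.7888*l - 10.8864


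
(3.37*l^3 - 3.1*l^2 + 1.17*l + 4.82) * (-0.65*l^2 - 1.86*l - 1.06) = -2.1905*l^5 - 4.2532*l^4 + 1.4333*l^3 - 2.0232*l^2 - 10.2054*l - 5.1092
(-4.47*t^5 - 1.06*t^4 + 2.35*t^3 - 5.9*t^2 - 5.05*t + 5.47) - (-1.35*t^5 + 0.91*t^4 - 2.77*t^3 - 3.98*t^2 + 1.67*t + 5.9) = -3.12*t^5 - 1.97*t^4 + 5.12*t^3 - 1.92*t^2 - 6.72*t - 0.430000000000001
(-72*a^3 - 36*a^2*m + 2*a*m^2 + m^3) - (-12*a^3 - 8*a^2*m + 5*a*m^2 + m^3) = -60*a^3 - 28*a^2*m - 3*a*m^2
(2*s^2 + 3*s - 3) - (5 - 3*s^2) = 5*s^2 + 3*s - 8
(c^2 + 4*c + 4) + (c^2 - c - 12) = 2*c^2 + 3*c - 8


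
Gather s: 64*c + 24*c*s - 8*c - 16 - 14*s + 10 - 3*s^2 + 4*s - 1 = 56*c - 3*s^2 + s*(24*c - 10) - 7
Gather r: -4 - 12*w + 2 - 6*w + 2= -18*w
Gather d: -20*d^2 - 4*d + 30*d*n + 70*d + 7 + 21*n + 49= -20*d^2 + d*(30*n + 66) + 21*n + 56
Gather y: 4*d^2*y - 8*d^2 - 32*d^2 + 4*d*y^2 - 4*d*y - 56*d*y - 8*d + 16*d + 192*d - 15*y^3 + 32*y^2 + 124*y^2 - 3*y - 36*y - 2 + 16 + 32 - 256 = -40*d^2 + 200*d - 15*y^3 + y^2*(4*d + 156) + y*(4*d^2 - 60*d - 39) - 210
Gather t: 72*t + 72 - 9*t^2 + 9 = -9*t^2 + 72*t + 81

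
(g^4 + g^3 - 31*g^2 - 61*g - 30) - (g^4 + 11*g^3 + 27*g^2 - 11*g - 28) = -10*g^3 - 58*g^2 - 50*g - 2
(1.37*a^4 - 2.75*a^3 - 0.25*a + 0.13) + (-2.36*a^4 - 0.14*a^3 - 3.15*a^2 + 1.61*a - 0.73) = -0.99*a^4 - 2.89*a^3 - 3.15*a^2 + 1.36*a - 0.6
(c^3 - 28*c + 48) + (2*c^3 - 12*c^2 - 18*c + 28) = 3*c^3 - 12*c^2 - 46*c + 76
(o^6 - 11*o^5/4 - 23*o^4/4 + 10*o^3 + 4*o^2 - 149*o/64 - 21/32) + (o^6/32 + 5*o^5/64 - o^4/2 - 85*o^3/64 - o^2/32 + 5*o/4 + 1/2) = 33*o^6/32 - 171*o^5/64 - 25*o^4/4 + 555*o^3/64 + 127*o^2/32 - 69*o/64 - 5/32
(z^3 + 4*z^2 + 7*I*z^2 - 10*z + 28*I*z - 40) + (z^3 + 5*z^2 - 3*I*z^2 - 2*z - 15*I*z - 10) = 2*z^3 + 9*z^2 + 4*I*z^2 - 12*z + 13*I*z - 50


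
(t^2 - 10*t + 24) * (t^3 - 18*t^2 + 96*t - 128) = t^5 - 28*t^4 + 300*t^3 - 1520*t^2 + 3584*t - 3072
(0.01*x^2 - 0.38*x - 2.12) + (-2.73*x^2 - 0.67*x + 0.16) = -2.72*x^2 - 1.05*x - 1.96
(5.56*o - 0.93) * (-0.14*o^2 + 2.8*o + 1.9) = -0.7784*o^3 + 15.6982*o^2 + 7.96*o - 1.767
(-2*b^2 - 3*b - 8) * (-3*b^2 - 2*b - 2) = 6*b^4 + 13*b^3 + 34*b^2 + 22*b + 16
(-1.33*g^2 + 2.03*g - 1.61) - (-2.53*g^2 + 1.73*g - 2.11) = 1.2*g^2 + 0.3*g + 0.5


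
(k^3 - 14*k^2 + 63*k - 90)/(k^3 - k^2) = (k^3 - 14*k^2 + 63*k - 90)/(k^2*(k - 1))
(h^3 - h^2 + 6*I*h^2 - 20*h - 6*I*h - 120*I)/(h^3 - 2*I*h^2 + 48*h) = (h^2 - h - 20)/(h*(h - 8*I))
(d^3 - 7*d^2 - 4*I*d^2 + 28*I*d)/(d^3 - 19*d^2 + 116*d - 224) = d*(d - 4*I)/(d^2 - 12*d + 32)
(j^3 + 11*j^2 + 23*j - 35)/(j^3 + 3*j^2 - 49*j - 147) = (j^2 + 4*j - 5)/(j^2 - 4*j - 21)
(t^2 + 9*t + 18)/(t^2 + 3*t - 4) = (t^2 + 9*t + 18)/(t^2 + 3*t - 4)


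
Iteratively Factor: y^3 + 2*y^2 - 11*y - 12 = (y + 1)*(y^2 + y - 12) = (y + 1)*(y + 4)*(y - 3)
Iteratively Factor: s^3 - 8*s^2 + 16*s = (s - 4)*(s^2 - 4*s) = (s - 4)^2*(s)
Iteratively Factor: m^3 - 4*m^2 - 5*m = (m - 5)*(m^2 + m) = (m - 5)*(m + 1)*(m)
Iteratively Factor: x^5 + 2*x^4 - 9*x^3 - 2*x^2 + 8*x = (x + 4)*(x^4 - 2*x^3 - x^2 + 2*x) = (x + 1)*(x + 4)*(x^3 - 3*x^2 + 2*x) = (x - 1)*(x + 1)*(x + 4)*(x^2 - 2*x) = (x - 2)*(x - 1)*(x + 1)*(x + 4)*(x)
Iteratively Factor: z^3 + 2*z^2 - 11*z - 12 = (z - 3)*(z^2 + 5*z + 4) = (z - 3)*(z + 4)*(z + 1)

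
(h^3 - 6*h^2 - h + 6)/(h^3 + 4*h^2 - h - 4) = (h - 6)/(h + 4)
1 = 1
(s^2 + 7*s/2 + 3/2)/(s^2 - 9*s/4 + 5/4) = 2*(2*s^2 + 7*s + 3)/(4*s^2 - 9*s + 5)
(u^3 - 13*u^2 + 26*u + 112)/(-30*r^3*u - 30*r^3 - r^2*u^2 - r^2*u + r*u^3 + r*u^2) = (-u^3 + 13*u^2 - 26*u - 112)/(r*(30*r^2*u + 30*r^2 + r*u^2 + r*u - u^3 - u^2))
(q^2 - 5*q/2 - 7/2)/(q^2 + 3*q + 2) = (q - 7/2)/(q + 2)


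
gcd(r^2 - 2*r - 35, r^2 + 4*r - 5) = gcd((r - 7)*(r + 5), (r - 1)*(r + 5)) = r + 5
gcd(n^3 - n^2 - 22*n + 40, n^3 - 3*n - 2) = n - 2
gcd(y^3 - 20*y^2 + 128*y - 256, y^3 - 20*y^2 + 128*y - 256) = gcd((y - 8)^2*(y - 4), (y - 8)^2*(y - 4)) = y^3 - 20*y^2 + 128*y - 256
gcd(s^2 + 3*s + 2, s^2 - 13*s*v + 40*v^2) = 1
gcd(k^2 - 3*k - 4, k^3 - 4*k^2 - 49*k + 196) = k - 4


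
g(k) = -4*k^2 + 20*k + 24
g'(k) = 20 - 8*k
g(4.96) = 24.79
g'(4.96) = -19.68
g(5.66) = 9.06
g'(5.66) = -25.28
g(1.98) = 47.92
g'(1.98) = 4.16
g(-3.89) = -114.33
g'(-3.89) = 51.12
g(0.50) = 33.00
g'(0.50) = 16.00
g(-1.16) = -4.58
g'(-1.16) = 29.28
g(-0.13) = 21.33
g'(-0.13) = 21.04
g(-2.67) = -57.92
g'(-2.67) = 41.36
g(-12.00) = -792.00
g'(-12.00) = 116.00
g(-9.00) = -480.00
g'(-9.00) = 92.00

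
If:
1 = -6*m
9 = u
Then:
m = -1/6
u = 9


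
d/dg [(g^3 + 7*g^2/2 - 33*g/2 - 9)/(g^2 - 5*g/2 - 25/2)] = (4*g^4 - 20*g^3 - 119*g^2 - 278*g + 735)/(4*g^4 - 20*g^3 - 75*g^2 + 250*g + 625)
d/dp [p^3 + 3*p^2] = 3*p*(p + 2)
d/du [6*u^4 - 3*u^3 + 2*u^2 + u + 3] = 24*u^3 - 9*u^2 + 4*u + 1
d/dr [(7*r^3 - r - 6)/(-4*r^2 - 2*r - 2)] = ((1 - 21*r^2)*(2*r^2 + r + 1) - (4*r + 1)*(-7*r^3 + r + 6))/(2*(2*r^2 + r + 1)^2)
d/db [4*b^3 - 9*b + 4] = 12*b^2 - 9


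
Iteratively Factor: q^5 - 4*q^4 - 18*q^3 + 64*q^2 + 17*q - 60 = (q + 4)*(q^4 - 8*q^3 + 14*q^2 + 8*q - 15) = (q - 1)*(q + 4)*(q^3 - 7*q^2 + 7*q + 15) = (q - 1)*(q + 1)*(q + 4)*(q^2 - 8*q + 15) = (q - 3)*(q - 1)*(q + 1)*(q + 4)*(q - 5)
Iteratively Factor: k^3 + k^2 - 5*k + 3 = (k - 1)*(k^2 + 2*k - 3) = (k - 1)*(k + 3)*(k - 1)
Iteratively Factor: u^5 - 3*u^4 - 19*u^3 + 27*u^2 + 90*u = (u - 5)*(u^4 + 2*u^3 - 9*u^2 - 18*u) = (u - 5)*(u + 3)*(u^3 - u^2 - 6*u) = u*(u - 5)*(u + 3)*(u^2 - u - 6) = u*(u - 5)*(u + 2)*(u + 3)*(u - 3)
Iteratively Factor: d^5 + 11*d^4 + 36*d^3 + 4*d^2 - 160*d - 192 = (d + 3)*(d^4 + 8*d^3 + 12*d^2 - 32*d - 64) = (d + 2)*(d + 3)*(d^3 + 6*d^2 - 32) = (d - 2)*(d + 2)*(d + 3)*(d^2 + 8*d + 16) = (d - 2)*(d + 2)*(d + 3)*(d + 4)*(d + 4)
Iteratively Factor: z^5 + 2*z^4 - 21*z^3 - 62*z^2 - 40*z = (z + 2)*(z^4 - 21*z^2 - 20*z) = z*(z + 2)*(z^3 - 21*z - 20) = z*(z + 1)*(z + 2)*(z^2 - z - 20) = z*(z + 1)*(z + 2)*(z + 4)*(z - 5)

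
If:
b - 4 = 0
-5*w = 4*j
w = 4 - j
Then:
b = 4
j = 20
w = -16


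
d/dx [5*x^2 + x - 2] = 10*x + 1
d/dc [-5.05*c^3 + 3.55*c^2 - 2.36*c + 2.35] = -15.15*c^2 + 7.1*c - 2.36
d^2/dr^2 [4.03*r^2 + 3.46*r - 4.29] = 8.06000000000000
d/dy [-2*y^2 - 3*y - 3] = -4*y - 3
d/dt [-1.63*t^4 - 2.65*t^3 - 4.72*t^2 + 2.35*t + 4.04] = -6.52*t^3 - 7.95*t^2 - 9.44*t + 2.35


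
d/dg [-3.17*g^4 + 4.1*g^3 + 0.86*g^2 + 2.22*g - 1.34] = -12.68*g^3 + 12.3*g^2 + 1.72*g + 2.22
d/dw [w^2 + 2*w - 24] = 2*w + 2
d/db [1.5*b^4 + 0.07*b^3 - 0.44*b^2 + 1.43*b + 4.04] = 6.0*b^3 + 0.21*b^2 - 0.88*b + 1.43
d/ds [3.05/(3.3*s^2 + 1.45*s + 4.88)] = (-20.13*s - 4.4225)/(3.3*s^2 + 1.45*s + 4.88)^2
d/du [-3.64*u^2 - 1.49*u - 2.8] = -7.28*u - 1.49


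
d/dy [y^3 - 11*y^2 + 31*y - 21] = 3*y^2 - 22*y + 31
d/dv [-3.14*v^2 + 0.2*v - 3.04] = 0.2 - 6.28*v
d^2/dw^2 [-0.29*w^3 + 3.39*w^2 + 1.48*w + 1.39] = 6.78 - 1.74*w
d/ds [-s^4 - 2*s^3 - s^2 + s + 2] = -4*s^3 - 6*s^2 - 2*s + 1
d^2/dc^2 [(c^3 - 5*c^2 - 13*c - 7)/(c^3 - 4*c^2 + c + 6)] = 2*(-c^3 - 39*c^2 + 213*c - 277)/(c^6 - 15*c^5 + 93*c^4 - 305*c^3 + 558*c^2 - 540*c + 216)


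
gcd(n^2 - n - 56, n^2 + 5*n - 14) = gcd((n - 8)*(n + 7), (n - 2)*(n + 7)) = n + 7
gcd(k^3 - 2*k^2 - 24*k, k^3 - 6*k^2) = k^2 - 6*k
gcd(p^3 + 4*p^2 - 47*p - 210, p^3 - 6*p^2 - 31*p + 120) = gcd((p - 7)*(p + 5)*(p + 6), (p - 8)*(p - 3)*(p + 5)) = p + 5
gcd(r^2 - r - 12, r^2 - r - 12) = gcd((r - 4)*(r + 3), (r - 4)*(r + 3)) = r^2 - r - 12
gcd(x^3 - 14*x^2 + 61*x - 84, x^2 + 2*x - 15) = x - 3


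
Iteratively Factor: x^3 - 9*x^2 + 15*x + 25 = (x + 1)*(x^2 - 10*x + 25) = (x - 5)*(x + 1)*(x - 5)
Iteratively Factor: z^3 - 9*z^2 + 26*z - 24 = (z - 2)*(z^2 - 7*z + 12) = (z - 3)*(z - 2)*(z - 4)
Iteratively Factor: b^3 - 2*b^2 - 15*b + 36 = (b - 3)*(b^2 + b - 12) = (b - 3)^2*(b + 4)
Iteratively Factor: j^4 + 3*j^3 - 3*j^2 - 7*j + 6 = (j - 1)*(j^3 + 4*j^2 + j - 6) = (j - 1)*(j + 3)*(j^2 + j - 2) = (j - 1)*(j + 2)*(j + 3)*(j - 1)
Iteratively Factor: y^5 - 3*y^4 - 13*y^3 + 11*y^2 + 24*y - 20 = (y - 1)*(y^4 - 2*y^3 - 15*y^2 - 4*y + 20) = (y - 1)*(y + 2)*(y^3 - 4*y^2 - 7*y + 10) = (y - 1)*(y + 2)^2*(y^2 - 6*y + 5) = (y - 1)^2*(y + 2)^2*(y - 5)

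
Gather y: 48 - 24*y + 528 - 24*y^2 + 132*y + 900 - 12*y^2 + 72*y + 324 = -36*y^2 + 180*y + 1800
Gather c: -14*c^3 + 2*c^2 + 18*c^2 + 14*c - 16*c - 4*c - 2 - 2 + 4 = -14*c^3 + 20*c^2 - 6*c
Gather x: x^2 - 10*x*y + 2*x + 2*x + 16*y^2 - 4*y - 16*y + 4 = x^2 + x*(4 - 10*y) + 16*y^2 - 20*y + 4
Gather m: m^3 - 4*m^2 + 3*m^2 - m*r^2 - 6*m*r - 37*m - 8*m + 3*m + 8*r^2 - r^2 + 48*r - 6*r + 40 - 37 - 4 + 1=m^3 - m^2 + m*(-r^2 - 6*r - 42) + 7*r^2 + 42*r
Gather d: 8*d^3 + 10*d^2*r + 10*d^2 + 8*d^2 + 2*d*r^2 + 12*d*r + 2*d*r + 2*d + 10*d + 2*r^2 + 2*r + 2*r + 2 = 8*d^3 + d^2*(10*r + 18) + d*(2*r^2 + 14*r + 12) + 2*r^2 + 4*r + 2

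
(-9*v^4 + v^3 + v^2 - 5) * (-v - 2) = 9*v^5 + 17*v^4 - 3*v^3 - 2*v^2 + 5*v + 10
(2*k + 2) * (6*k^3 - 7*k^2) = 12*k^4 - 2*k^3 - 14*k^2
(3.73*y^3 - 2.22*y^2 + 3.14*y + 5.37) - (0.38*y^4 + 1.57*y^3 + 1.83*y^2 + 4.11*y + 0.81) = -0.38*y^4 + 2.16*y^3 - 4.05*y^2 - 0.97*y + 4.56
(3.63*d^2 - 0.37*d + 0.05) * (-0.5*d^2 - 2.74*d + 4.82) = -1.815*d^4 - 9.7612*d^3 + 18.4854*d^2 - 1.9204*d + 0.241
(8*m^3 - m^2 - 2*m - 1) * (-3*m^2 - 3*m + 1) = -24*m^5 - 21*m^4 + 17*m^3 + 8*m^2 + m - 1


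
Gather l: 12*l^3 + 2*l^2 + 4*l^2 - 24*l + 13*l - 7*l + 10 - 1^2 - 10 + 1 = 12*l^3 + 6*l^2 - 18*l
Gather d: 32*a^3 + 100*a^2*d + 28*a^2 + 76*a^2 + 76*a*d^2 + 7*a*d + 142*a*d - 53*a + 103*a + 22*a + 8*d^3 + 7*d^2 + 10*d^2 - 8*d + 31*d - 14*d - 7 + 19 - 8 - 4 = 32*a^3 + 104*a^2 + 72*a + 8*d^3 + d^2*(76*a + 17) + d*(100*a^2 + 149*a + 9)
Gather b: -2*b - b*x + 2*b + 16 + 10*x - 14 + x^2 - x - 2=-b*x + x^2 + 9*x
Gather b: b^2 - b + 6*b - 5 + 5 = b^2 + 5*b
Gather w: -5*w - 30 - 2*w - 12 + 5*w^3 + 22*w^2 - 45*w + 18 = 5*w^3 + 22*w^2 - 52*w - 24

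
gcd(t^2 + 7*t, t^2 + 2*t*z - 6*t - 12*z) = 1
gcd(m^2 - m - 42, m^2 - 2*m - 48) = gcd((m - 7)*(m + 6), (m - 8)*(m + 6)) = m + 6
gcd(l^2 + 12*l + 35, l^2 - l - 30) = l + 5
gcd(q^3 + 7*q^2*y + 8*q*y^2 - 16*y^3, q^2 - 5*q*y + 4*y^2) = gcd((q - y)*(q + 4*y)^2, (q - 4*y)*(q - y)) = -q + y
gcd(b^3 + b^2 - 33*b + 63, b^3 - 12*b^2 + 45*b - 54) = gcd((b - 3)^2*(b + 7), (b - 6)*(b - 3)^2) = b^2 - 6*b + 9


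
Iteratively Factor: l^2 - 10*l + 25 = (l - 5)*(l - 5)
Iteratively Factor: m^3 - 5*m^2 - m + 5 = (m - 5)*(m^2 - 1) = (m - 5)*(m + 1)*(m - 1)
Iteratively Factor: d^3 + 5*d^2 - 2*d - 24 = (d - 2)*(d^2 + 7*d + 12) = (d - 2)*(d + 3)*(d + 4)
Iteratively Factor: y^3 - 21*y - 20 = (y - 5)*(y^2 + 5*y + 4) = (y - 5)*(y + 4)*(y + 1)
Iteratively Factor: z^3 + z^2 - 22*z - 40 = (z + 4)*(z^2 - 3*z - 10) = (z + 2)*(z + 4)*(z - 5)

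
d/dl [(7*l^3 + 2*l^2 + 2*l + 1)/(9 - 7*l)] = (-98*l^3 + 175*l^2 + 36*l + 25)/(49*l^2 - 126*l + 81)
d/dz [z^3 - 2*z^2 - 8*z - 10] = 3*z^2 - 4*z - 8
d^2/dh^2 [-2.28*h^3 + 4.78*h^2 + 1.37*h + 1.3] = 9.56 - 13.68*h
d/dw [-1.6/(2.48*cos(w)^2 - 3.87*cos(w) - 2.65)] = (6.192 - 7.936*cos(w))*sin(w)/(-2.48*cos(w)^2 + 3.87*cos(w) + 2.65)^2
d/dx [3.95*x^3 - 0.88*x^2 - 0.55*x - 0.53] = 11.85*x^2 - 1.76*x - 0.55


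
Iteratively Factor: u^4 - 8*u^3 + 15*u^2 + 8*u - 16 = (u - 1)*(u^3 - 7*u^2 + 8*u + 16) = (u - 4)*(u - 1)*(u^2 - 3*u - 4) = (u - 4)^2*(u - 1)*(u + 1)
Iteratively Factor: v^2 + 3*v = (v + 3)*(v)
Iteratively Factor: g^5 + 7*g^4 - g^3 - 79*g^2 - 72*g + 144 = (g - 3)*(g^4 + 10*g^3 + 29*g^2 + 8*g - 48) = (g - 3)*(g - 1)*(g^3 + 11*g^2 + 40*g + 48) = (g - 3)*(g - 1)*(g + 4)*(g^2 + 7*g + 12) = (g - 3)*(g - 1)*(g + 3)*(g + 4)*(g + 4)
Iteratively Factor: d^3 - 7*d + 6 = (d - 2)*(d^2 + 2*d - 3) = (d - 2)*(d - 1)*(d + 3)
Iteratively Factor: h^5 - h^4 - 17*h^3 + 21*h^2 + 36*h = (h + 4)*(h^4 - 5*h^3 + 3*h^2 + 9*h) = (h + 1)*(h + 4)*(h^3 - 6*h^2 + 9*h) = (h - 3)*(h + 1)*(h + 4)*(h^2 - 3*h) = (h - 3)^2*(h + 1)*(h + 4)*(h)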